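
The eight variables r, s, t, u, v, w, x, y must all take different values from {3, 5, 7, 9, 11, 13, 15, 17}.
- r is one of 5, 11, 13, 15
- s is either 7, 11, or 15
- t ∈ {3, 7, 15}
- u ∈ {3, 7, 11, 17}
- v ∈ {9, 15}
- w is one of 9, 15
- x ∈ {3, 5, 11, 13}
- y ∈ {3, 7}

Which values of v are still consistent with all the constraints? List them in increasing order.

The 8 variables draw from only 8 values {3, 5, 7, 9, 11, 13, 15, 17}, so each is used; only u can be 17, hence u = 17.
v and w between them cover only {9, 15} — a naked pair. Remove those values from r, s, t.
t and y between them cover only {3, 7} — a naked pair. Remove those values from s, x.
s has just one choice, so s = 11. So r, x can't be 11.
No further eliminations apply; v can still be any of 9, 15.

9, 15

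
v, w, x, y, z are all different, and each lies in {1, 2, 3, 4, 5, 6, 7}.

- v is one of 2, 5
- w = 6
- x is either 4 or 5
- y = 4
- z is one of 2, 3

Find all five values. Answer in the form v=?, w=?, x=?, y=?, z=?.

v=2, w=6, x=5, y=4, z=3

w's domain is down to {6}, so w = 6.
That leaves y = 4. Eliminate 4 elsewhere: x.
That leaves x = 5. So v can't be 5.
v's domain is down to {2}, so v = 2. So z can't be 2.
z has just one choice, so z = 3.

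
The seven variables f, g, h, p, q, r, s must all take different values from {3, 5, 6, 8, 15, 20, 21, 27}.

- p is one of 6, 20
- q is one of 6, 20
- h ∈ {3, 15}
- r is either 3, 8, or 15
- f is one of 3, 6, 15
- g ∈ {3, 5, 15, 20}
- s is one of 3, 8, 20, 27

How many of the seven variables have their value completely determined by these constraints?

3

The 7 variables draw from only 7 values {3, 5, 6, 8, 15, 20, 27}, so each is used; only g can be 5, hence g = 5.
The 6 still-open variables draw from only 6 values {3, 6, 8, 15, 20, 27}, so each is used; only s can be 27, hence s = 27.
The 5 still-open variables together cover exactly {3, 6, 8, 15, 20} — 5 values for 5 variables — and 8 appears only in r's list, so r = 8.
p and q share exactly the 2 values {6, 20}; by pigeonhole those values go to them, so strike 6, 20 from f.
Determined: g=5, r=8, s=27. The other variables each still have more than one consistent value. That makes 3.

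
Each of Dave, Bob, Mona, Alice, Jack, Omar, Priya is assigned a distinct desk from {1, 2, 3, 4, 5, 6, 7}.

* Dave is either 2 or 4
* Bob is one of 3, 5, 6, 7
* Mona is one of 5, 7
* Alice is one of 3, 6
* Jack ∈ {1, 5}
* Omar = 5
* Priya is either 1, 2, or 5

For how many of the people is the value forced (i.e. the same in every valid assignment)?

5

Omar has just one choice, so Omar = 5. So Bob, Mona, Jack, Priya can't be 5.
Mona has just one choice, so Mona = 7. Remove 7 from Bob.
That leaves Jack = 1. Strike 1 from Priya.
Priya has just one choice, so Priya = 2. So Dave can't be 2.
Dave has just one choice, so Dave = 4.
Determined: Dave=4, Mona=7, Jack=1, Omar=5, Priya=2. The other people each still have more than one consistent value. That makes 5.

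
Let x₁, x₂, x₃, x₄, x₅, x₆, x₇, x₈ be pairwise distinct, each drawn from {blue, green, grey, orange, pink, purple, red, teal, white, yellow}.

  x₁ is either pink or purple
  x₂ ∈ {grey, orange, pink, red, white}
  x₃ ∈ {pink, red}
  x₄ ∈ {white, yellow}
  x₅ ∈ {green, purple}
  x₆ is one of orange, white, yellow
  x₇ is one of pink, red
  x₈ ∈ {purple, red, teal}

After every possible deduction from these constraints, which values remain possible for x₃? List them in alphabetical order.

The 2 variables x₃ and x₇ are confined to {pink, red}, which locks those values in; drop them from x₁, x₂, x₈.
That leaves x₁ = purple. So x₅, x₈ can't be purple.
x₅ must be green (only option left).
x₈ must be teal (only option left).
No further eliminations apply; x₃ can still be any of pink, red.

pink, red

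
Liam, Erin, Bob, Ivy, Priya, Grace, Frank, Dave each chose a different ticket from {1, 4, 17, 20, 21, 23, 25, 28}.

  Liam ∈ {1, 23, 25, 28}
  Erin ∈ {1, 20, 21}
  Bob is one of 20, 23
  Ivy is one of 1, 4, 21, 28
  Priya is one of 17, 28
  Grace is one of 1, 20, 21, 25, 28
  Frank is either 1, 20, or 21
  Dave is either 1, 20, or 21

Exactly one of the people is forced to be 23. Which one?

Bob

Among the 8 variables, 4 fits only Ivy (and all 8 values in {1, 4, 17, 20, 21, 23, 25, 28} must be used), so Ivy = 4.
The 7 still-open variables together cover exactly {1, 17, 20, 21, 23, 25, 28} — 7 values for 7 variables — and 17 appears only in Priya's list, so Priya = 17.
Erin, Frank, Dave share exactly the 3 values {1, 20, 21}; by pigeonhole those values go to them, so strike 1, 20, 21 from Liam, Bob, Grace.
So 23 goes to Bob.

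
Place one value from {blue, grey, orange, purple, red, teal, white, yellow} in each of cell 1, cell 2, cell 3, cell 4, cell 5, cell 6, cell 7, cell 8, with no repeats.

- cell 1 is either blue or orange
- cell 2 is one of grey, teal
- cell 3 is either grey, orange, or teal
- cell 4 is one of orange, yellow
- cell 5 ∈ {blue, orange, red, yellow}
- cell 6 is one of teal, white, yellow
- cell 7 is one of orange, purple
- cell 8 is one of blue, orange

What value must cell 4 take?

The 8 variables draw from only 8 values {blue, grey, orange, purple, red, teal, white, yellow}, so each is used; only cell 7 can be purple, hence cell 7 = purple.
The 7 still-open variables draw from only 7 values {blue, grey, orange, red, teal, white, yellow}, so each is used; only cell 5 can be red, hence cell 5 = red.
The 6 still-open variables draw from only 6 values {blue, grey, orange, teal, white, yellow}, so each is used; only cell 6 can be white, hence cell 6 = white.
The 5 still-open variables draw from only 5 values {blue, grey, orange, teal, yellow}, so each is used; only cell 4 can be yellow, hence cell 4 = yellow.

yellow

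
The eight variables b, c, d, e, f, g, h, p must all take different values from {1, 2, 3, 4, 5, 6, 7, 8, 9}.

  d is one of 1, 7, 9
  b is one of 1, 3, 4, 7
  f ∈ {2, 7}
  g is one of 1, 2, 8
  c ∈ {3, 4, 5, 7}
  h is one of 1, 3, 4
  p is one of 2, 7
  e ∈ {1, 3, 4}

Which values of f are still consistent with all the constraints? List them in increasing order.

The 8 variables together cover exactly {1, 2, 3, 4, 5, 7, 8, 9} — 8 values for 8 variables — and 5 appears only in c's list, so c = 5.
Among the 7 still-open variables, 8 fits only g (and all 7 values in {1, 2, 3, 4, 7, 8, 9} must be used), so g = 8.
The 6 still-open variables draw from only 6 values {1, 2, 3, 4, 7, 9}, so each is used; only d can be 9, hence d = 9.
The 2 variables f and p are confined to {2, 7}, which locks those values in; drop them from b.
No further eliminations apply; f can still be any of 2, 7.

2, 7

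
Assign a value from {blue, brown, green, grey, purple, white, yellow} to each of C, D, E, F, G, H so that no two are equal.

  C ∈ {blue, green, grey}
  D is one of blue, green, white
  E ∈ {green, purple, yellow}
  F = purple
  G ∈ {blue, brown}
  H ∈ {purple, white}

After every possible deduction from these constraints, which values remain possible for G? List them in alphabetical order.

F must be purple (only option left). Eliminate purple elsewhere: E, H.
H's domain is down to {white}, so H = white. Strike white from D.
No further eliminations apply; G can still be any of blue, brown.

blue, brown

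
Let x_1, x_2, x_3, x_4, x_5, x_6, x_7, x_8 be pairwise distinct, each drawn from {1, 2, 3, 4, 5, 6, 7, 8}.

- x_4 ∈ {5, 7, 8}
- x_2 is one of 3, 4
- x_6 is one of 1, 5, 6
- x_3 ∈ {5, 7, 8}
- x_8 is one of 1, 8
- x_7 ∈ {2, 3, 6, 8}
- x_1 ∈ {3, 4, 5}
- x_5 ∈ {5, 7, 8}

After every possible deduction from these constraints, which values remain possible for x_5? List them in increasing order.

5, 7, 8

The 8 variables together cover exactly {1, 2, 3, 4, 5, 6, 7, 8} — 8 values for 8 variables — and 2 appears only in x_7's list, so x_7 = 2.
The 7 still-open variables draw from only 7 values {1, 3, 4, 5, 6, 7, 8}, so each is used; only x_6 can be 6, hence x_6 = 6.
The 6 still-open variables draw from only 6 values {1, 3, 4, 5, 7, 8}, so each is used; only x_8 can be 1, hence x_8 = 1.
The 3 variables x_3, x_4, x_5 are confined to {5, 7, 8}, which locks those values in; drop them from x_1.
No further eliminations apply; x_5 can still be any of 5, 7, 8.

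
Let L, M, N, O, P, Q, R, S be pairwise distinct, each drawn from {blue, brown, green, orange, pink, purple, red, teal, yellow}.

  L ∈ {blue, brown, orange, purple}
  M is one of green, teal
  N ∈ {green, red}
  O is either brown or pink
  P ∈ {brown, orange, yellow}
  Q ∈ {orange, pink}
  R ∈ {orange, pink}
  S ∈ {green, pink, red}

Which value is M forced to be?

The 2 variables Q and R are confined to {orange, pink}, which locks those values in; drop them from L, O, P, S.
O has just one choice, so O = brown. Strike brown from L, P.
That leaves P = yellow.
N and S share exactly the 2 values {green, red}; by pigeonhole those values go to them, so strike green, red from M.
So M = teal.

teal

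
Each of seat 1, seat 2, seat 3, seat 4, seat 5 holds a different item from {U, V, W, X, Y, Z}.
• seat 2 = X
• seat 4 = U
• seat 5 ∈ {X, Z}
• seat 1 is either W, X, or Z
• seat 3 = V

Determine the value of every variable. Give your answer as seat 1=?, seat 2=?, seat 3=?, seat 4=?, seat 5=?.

seat 1=W, seat 2=X, seat 3=V, seat 4=U, seat 5=Z

seat 2's domain is down to {X}, so seat 2 = X. So seat 1, seat 5 can't be X.
seat 3 has just one choice, so seat 3 = V.
seat 4's domain is down to {U}, so seat 4 = U.
seat 5 must be Z (only option left). So seat 1 can't be Z.
seat 1 has just one choice, so seat 1 = W.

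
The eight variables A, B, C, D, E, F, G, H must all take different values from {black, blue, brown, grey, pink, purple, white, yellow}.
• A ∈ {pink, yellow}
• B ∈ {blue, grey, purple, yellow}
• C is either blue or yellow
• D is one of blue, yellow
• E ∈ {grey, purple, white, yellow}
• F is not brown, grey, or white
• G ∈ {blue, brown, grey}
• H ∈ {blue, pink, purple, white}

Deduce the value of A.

pink

The 8 variables draw from only 8 values {black, blue, brown, grey, pink, purple, white, yellow}, so each is used; only F can be black, hence F = black.
The 7 still-open variables together cover exactly {blue, brown, grey, pink, purple, white, yellow} — 7 values for 7 variables — and brown appears only in G's list, so G = brown.
C and D share exactly the 2 values {blue, yellow}; by pigeonhole those values go to them, so strike blue, yellow from A, B, E, H.
So A = pink.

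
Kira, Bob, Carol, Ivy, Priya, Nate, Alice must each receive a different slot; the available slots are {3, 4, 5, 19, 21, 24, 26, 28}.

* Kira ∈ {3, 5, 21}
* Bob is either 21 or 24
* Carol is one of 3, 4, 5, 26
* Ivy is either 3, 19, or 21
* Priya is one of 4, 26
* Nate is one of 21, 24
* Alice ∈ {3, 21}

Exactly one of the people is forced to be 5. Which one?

Among the 7 variables, 19 fits only Ivy (and all 7 values in {3, 4, 5, 19, 21, 24, 26} must be used), so Ivy = 19.
Bob and Nate share exactly the 2 values {21, 24}; by pigeonhole those values go to them, so strike 21, 24 from Kira, Alice.
That leaves Alice = 3. Remove 3 from Kira, Carol.
So 5 goes to Kira.

Kira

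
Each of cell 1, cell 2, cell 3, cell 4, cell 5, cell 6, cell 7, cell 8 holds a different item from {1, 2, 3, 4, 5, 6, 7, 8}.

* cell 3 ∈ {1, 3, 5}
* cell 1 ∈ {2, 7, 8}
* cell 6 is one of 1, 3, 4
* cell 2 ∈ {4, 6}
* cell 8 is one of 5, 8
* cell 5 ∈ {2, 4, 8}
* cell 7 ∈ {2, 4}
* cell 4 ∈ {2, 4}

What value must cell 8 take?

The 8 variables draw from only 8 values {1, 2, 3, 4, 5, 6, 7, 8}, so each is used; only cell 2 can be 6, hence cell 2 = 6.
Among the 7 still-open variables, 7 fits only cell 1 (and all 7 values in {1, 2, 3, 4, 5, 7, 8} must be used), so cell 1 = 7.
cell 4 and cell 7 share exactly the 2 values {2, 4}; by pigeonhole those values go to them, so strike 2, 4 from cell 5, cell 6.
cell 5 has just one choice, so cell 5 = 8. So cell 8 can't be 8.
So cell 8 = 5.

5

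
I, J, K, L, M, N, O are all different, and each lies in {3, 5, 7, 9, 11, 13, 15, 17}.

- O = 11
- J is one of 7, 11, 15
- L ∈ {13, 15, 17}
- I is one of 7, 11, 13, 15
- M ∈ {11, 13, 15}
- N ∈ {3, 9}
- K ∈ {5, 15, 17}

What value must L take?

17

O must be 11 (only option left). Eliminate 11 elsewhere: I, J, M.
I, J, M between them cover only {7, 13, 15} — a naked triple. Remove those values from K, L.
So L = 17.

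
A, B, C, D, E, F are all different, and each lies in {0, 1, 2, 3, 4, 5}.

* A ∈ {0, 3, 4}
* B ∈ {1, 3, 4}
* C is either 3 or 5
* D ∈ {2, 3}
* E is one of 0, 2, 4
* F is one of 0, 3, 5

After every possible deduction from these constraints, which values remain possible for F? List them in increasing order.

Among the 6 variables, 1 fits only B (and all 6 values in {0, 1, 2, 3, 4, 5} must be used), so B = 1.
No further eliminations apply; F can still be any of 0, 3, 5.

0, 3, 5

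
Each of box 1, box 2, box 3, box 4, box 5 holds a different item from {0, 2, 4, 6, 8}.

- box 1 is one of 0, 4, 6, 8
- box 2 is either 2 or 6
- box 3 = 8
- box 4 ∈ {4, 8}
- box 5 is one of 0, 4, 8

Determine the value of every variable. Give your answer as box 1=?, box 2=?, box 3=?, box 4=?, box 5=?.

box 1=6, box 2=2, box 3=8, box 4=4, box 5=0

box 3 must be 8 (only option left). Eliminate 8 elsewhere: box 1, box 4, box 5.
box 4's domain is down to {4}, so box 4 = 4. Remove 4 from box 1, box 5.
box 5 must be 0 (only option left). Eliminate 0 elsewhere: box 1.
box 1 has just one choice, so box 1 = 6. Remove 6 from box 2.
box 2's domain is down to {2}, so box 2 = 2.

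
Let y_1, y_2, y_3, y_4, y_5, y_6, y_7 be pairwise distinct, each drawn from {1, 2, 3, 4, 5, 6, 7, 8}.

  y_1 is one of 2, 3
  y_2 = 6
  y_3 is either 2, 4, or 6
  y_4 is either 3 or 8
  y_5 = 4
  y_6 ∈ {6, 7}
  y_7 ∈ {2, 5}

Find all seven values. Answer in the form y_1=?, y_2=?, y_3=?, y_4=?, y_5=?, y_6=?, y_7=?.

y_1=3, y_2=6, y_3=2, y_4=8, y_5=4, y_6=7, y_7=5

y_2 must be 6 (only option left). Eliminate 6 elsewhere: y_3, y_6.
y_5 has just one choice, so y_5 = 4. Eliminate 4 elsewhere: y_3.
y_6 has just one choice, so y_6 = 7.
That leaves y_3 = 2. So y_1, y_7 can't be 2.
y_7's domain is down to {5}, so y_7 = 5.
That leaves y_1 = 3. So y_4 can't be 3.
That leaves y_4 = 8.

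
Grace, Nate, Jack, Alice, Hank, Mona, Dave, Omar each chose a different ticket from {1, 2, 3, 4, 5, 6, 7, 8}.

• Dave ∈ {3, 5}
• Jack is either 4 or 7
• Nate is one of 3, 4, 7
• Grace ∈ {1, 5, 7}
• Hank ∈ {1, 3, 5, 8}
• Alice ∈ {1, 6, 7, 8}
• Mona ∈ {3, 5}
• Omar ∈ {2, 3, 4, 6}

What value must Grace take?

Among the 8 variables, 2 fits only Omar (and all 8 values in {1, 2, 3, 4, 5, 6, 7, 8} must be used), so Omar = 2.
The 7 still-open variables draw from only 7 values {1, 3, 4, 5, 6, 7, 8}, so each is used; only Alice can be 6, hence Alice = 6.
Among the 6 still-open variables, 8 fits only Hank (and all 6 values in {1, 3, 4, 5, 7, 8} must be used), so Hank = 8.
Among the 5 still-open variables, 1 fits only Grace (and all 5 values in {1, 3, 4, 5, 7} must be used), so Grace = 1.

1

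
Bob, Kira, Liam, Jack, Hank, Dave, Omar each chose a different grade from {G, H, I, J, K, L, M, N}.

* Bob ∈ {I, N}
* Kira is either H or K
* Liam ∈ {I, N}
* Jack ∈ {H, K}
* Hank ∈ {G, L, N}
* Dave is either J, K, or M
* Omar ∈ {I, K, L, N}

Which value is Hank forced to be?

Bob and Liam share exactly the 2 values {I, N}; by pigeonhole those values go to them, so strike I, N from Hank, Omar.
Kira and Jack share exactly the 2 values {H, K}; by pigeonhole those values go to them, so strike H, K from Dave, Omar.
Omar must be L (only option left). Strike L from Hank.
So Hank = G.

G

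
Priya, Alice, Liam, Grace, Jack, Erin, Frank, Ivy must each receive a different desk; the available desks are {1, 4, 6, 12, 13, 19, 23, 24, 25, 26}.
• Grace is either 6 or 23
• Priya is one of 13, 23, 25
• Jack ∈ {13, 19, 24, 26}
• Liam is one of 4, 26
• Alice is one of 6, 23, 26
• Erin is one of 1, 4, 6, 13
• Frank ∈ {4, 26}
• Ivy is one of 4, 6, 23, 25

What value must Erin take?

1

Liam and Frank share exactly the 2 values {4, 26}; by pigeonhole those values go to them, so strike 4, 26 from Alice, Jack, Erin, Ivy.
Alice and Grace between them cover only {6, 23} — a naked pair. Remove those values from Priya, Erin, Ivy.
Ivy's domain is down to {25}, so Ivy = 25. So Priya can't be 25.
Priya's domain is down to {13}, so Priya = 13. Eliminate 13 elsewhere: Jack, Erin.
So Erin = 1.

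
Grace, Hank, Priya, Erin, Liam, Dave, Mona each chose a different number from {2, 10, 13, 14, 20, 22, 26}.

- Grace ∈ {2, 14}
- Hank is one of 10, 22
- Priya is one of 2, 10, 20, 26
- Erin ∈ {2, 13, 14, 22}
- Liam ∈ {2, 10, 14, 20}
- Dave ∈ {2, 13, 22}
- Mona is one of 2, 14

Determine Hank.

The 7 variables together cover exactly {2, 10, 13, 14, 20, 22, 26} — 7 values for 7 variables — and 26 appears only in Priya's list, so Priya = 26.
Among the 6 still-open variables, 20 fits only Liam (and all 6 values in {2, 10, 13, 14, 20, 22} must be used), so Liam = 20.
The 5 still-open variables together cover exactly {2, 10, 13, 14, 22} — 5 values for 5 variables — and 10 appears only in Hank's list, so Hank = 10.

10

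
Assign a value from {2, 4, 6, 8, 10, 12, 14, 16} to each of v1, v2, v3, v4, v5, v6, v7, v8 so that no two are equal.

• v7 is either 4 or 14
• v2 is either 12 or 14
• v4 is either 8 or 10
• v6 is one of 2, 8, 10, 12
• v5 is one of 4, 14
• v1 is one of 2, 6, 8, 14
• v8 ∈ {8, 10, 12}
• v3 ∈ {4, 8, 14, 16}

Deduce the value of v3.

16

Among the 8 variables, 6 fits only v1 (and all 8 values in {2, 4, 6, 8, 10, 12, 14, 16} must be used), so v1 = 6.
The 7 still-open variables draw from only 7 values {2, 4, 8, 10, 12, 14, 16}, so each is used; only v6 can be 2, hence v6 = 2.
The 6 still-open variables together cover exactly {4, 8, 10, 12, 14, 16} — 6 values for 6 variables — and 16 appears only in v3's list, so v3 = 16.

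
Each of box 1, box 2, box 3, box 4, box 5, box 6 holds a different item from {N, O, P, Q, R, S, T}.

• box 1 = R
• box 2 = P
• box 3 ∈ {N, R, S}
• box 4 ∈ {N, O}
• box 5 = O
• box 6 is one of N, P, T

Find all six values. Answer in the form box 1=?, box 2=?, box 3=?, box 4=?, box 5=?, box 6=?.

box 1=R, box 2=P, box 3=S, box 4=N, box 5=O, box 6=T

box 1 has just one choice, so box 1 = R. Strike R from box 3.
That leaves box 2 = P. Eliminate P elsewhere: box 6.
box 5's domain is down to {O}, so box 5 = O. Eliminate O elsewhere: box 4.
box 4 must be N (only option left). So box 3, box 6 can't be N.
box 6 must be T (only option left).
box 3's domain is down to {S}, so box 3 = S.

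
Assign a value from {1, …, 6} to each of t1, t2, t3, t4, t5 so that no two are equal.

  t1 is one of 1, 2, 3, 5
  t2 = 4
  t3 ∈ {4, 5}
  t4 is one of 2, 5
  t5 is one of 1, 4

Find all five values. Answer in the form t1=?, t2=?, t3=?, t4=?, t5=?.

t1=3, t2=4, t3=5, t4=2, t5=1

t2 must be 4 (only option left). Remove 4 from t3, t5.
t3 must be 5 (only option left). Eliminate 5 elsewhere: t1, t4.
t4 has just one choice, so t4 = 2. Strike 2 from t1.
t5 has just one choice, so t5 = 1. Eliminate 1 elsewhere: t1.
t1's domain is down to {3}, so t1 = 3.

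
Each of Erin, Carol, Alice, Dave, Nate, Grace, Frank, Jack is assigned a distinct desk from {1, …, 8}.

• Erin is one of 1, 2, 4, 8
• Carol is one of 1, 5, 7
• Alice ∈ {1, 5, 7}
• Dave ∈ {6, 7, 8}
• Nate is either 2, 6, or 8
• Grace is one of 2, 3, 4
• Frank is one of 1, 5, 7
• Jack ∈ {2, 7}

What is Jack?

The 8 variables together cover exactly {1, 2, 3, 4, 5, 6, 7, 8} — 8 values for 8 variables — and 3 appears only in Grace's list, so Grace = 3.
The 7 still-open variables together cover exactly {1, 2, 4, 5, 6, 7, 8} — 7 values for 7 variables — and 4 appears only in Erin's list, so Erin = 4.
Carol, Alice, Frank share exactly the 3 values {1, 5, 7}; by pigeonhole those values go to them, so strike 1, 5, 7 from Dave, Jack.
So Jack = 2.

2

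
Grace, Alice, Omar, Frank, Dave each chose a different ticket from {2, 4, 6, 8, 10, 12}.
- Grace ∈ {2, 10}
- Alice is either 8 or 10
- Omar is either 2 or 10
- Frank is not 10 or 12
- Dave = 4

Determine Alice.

Dave must be 4 (only option left). Eliminate 4 elsewhere: Frank.
The 4 still-open variables together cover exactly {2, 6, 8, 10} — 4 values for 4 variables — and 6 appears only in Frank's list, so Frank = 6.
The 3 still-open variables together cover exactly {2, 8, 10} — 3 values for 3 variables — and 8 appears only in Alice's list, so Alice = 8.

8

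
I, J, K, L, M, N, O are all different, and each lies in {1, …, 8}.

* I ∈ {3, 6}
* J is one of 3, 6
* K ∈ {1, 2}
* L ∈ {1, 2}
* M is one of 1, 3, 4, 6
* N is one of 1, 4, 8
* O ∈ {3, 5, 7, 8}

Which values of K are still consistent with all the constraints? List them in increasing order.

The 2 variables I and J are confined to {3, 6}, which locks those values in; drop them from M, O.
The 2 variables K and L are confined to {1, 2}, which locks those values in; drop them from M, N.
M has just one choice, so M = 4. So N can't be 4.
N must be 8 (only option left). So O can't be 8.
No further eliminations apply; K can still be any of 1, 2.

1, 2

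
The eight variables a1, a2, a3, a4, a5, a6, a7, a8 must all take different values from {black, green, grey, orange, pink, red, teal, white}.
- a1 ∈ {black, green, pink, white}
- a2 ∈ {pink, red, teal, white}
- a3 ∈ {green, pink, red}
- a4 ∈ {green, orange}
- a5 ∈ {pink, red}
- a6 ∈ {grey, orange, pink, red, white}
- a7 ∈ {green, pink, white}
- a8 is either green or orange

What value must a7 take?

The 8 variables draw from only 8 values {black, green, grey, orange, pink, red, teal, white}, so each is used; only a1 can be black, hence a1 = black.
Among the 7 still-open variables, grey fits only a6 (and all 7 values in {green, grey, orange, pink, red, teal, white} must be used), so a6 = grey.
Among the 6 still-open variables, teal fits only a2 (and all 6 values in {green, orange, pink, red, teal, white} must be used), so a2 = teal.
Among the 5 still-open variables, white fits only a7 (and all 5 values in {green, orange, pink, red, white} must be used), so a7 = white.

white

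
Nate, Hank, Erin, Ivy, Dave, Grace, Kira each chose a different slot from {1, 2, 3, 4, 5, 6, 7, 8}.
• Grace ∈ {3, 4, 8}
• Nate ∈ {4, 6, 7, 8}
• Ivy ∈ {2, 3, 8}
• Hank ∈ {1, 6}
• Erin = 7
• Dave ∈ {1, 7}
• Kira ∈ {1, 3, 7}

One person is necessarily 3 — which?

Erin must be 7 (only option left). Eliminate 7 elsewhere: Nate, Dave, Kira.
Dave has just one choice, so Dave = 1. Remove 1 from Hank, Kira.
So 3 goes to Kira.

Kira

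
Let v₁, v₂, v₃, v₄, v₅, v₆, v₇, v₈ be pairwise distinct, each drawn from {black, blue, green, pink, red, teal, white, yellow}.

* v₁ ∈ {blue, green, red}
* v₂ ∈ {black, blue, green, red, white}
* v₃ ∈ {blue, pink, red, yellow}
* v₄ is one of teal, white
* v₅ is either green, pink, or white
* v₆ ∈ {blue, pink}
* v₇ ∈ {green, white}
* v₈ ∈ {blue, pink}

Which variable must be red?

The 8 variables draw from only 8 values {black, blue, green, pink, red, teal, white, yellow}, so each is used; only v₂ can be black, hence v₂ = black.
The 7 still-open variables together cover exactly {blue, green, pink, red, teal, white, yellow} — 7 values for 7 variables — and teal appears only in v₄'s list, so v₄ = teal.
The 6 still-open variables together cover exactly {blue, green, pink, red, white, yellow} — 6 values for 6 variables — and yellow appears only in v₃'s list, so v₃ = yellow.
The 5 still-open variables together cover exactly {blue, green, pink, red, white} — 5 values for 5 variables — and red appears only in v₁'s list, so v₁ = red.

v₁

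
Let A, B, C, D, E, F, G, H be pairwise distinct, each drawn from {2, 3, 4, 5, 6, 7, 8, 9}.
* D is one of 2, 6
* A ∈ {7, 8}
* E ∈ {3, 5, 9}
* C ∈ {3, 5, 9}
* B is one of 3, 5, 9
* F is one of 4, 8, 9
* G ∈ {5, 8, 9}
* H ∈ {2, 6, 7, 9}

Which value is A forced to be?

7

Among the 8 variables, 4 fits only F (and all 8 values in {2, 3, 4, 5, 6, 7, 8, 9} must be used), so F = 4.
B, C, E share exactly the 3 values {3, 5, 9}; by pigeonhole those values go to them, so strike 3, 5, 9 from G, H.
G's domain is down to {8}, so G = 8. Strike 8 from A.
So A = 7.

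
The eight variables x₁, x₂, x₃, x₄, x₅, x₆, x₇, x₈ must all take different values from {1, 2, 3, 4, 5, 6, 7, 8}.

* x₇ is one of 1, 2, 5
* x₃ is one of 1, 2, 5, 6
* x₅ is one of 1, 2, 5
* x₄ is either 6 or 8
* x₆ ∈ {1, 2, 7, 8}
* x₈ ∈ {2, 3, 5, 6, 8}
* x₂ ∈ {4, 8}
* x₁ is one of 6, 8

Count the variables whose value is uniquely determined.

The 8 variables together cover exactly {1, 2, 3, 4, 5, 6, 7, 8} — 8 values for 8 variables — and 3 appears only in x₈'s list, so x₈ = 3.
The 7 still-open variables draw from only 7 values {1, 2, 4, 5, 6, 7, 8}, so each is used; only x₂ can be 4, hence x₂ = 4.
Among the 6 still-open variables, 7 fits only x₆ (and all 6 values in {1, 2, 5, 6, 7, 8} must be used), so x₆ = 7.
x₁ and x₄ between them cover only {6, 8} — a naked pair. Remove those values from x₃.
Determined: x₂=4, x₆=7, x₈=3. The other variables each still have more than one consistent value. That makes 3.

3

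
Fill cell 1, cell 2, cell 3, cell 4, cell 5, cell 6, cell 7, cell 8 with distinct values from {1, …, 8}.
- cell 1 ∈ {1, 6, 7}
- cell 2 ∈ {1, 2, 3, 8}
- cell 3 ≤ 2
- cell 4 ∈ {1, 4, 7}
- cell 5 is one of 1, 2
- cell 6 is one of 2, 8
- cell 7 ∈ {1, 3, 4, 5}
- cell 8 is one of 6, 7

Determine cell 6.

8

Among the 8 variables, 5 fits only cell 7 (and all 8 values in {1, 2, 3, 4, 5, 6, 7, 8} must be used), so cell 7 = 5.
Among the 7 still-open variables, 3 fits only cell 2 (and all 7 values in {1, 2, 3, 4, 6, 7, 8} must be used), so cell 2 = 3.
The 6 still-open variables draw from only 6 values {1, 2, 4, 6, 7, 8}, so each is used; only cell 4 can be 4, hence cell 4 = 4.
The 5 still-open variables together cover exactly {1, 2, 6, 7, 8} — 5 values for 5 variables — and 8 appears only in cell 6's list, so cell 6 = 8.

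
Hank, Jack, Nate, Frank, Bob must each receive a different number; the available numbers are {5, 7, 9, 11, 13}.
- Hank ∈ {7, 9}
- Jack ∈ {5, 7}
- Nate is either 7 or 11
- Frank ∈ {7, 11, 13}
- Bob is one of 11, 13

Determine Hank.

9

The 5 variables together cover exactly {5, 7, 9, 11, 13} — 5 values for 5 variables — and 5 appears only in Jack's list, so Jack = 5.
The 4 still-open variables together cover exactly {7, 9, 11, 13} — 4 values for 4 variables — and 9 appears only in Hank's list, so Hank = 9.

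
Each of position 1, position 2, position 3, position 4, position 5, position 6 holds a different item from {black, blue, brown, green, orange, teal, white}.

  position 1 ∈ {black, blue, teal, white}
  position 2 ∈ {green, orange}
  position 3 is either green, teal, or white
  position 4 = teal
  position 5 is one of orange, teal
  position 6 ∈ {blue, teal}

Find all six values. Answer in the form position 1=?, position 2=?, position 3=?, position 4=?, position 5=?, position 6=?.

position 1=black, position 2=green, position 3=white, position 4=teal, position 5=orange, position 6=blue

position 4's domain is down to {teal}, so position 4 = teal. Strike teal from position 1, position 3, position 5, position 6.
position 5 must be orange (only option left). So position 2 can't be orange.
position 6 must be blue (only option left). Strike blue from position 1.
position 2's domain is down to {green}, so position 2 = green. Strike green from position 3.
position 3 must be white (only option left). So position 1 can't be white.
position 1 must be black (only option left).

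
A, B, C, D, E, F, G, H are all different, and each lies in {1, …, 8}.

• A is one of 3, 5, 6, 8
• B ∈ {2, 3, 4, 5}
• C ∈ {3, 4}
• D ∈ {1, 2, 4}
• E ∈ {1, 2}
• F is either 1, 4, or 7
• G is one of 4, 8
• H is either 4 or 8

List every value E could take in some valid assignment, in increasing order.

1, 2

Among the 8 variables, 6 fits only A (and all 8 values in {1, 2, 3, 4, 5, 6, 7, 8} must be used), so A = 6.
Among the 7 still-open variables, 5 fits only B (and all 7 values in {1, 2, 3, 4, 5, 7, 8} must be used), so B = 5.
The 6 still-open variables together cover exactly {1, 2, 3, 4, 7, 8} — 6 values for 6 variables — and 3 appears only in C's list, so C = 3.
The 5 still-open variables together cover exactly {1, 2, 4, 7, 8} — 5 values for 5 variables — and 7 appears only in F's list, so F = 7.
G and H share exactly the 2 values {4, 8}; by pigeonhole those values go to them, so strike 4, 8 from D.
No further eliminations apply; E can still be any of 1, 2.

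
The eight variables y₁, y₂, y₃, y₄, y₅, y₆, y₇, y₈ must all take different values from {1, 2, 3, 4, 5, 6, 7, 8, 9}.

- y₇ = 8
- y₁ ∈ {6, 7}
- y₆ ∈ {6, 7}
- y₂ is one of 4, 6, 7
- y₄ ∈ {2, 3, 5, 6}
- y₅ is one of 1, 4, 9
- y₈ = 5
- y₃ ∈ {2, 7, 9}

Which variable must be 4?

y₇ must be 8 (only option left).
y₈ has just one choice, so y₈ = 5. Remove 5 from y₄.
y₁ and y₆ between them cover only {6, 7} — a naked pair. Remove those values from y₂, y₃, y₄.
So 4 goes to y₂.

y₂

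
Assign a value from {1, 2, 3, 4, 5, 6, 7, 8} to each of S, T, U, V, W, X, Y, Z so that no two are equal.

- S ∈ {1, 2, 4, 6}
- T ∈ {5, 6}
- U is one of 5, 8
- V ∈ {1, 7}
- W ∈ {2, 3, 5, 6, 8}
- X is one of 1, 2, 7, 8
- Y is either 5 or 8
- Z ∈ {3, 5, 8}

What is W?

2

The 8 variables draw from only 8 values {1, 2, 3, 4, 5, 6, 7, 8}, so each is used; only S can be 4, hence S = 4.
U and Y share exactly the 2 values {5, 8}; by pigeonhole those values go to them, so strike 5, 8 from T, W, X, Z.
T's domain is down to {6}, so T = 6. So W can't be 6.
That leaves Z = 3. Eliminate 3 elsewhere: W.
So W = 2.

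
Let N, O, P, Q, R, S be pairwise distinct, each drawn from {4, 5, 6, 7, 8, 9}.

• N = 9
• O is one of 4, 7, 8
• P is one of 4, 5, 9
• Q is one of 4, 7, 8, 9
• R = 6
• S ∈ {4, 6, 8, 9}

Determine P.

N must be 9 (only option left). So P, Q, S can't be 9.
R's domain is down to {6}, so R = 6. So S can't be 6.
Among the 4 still-open variables, 5 fits only P (and all 4 values in {4, 5, 7, 8} must be used), so P = 5.

5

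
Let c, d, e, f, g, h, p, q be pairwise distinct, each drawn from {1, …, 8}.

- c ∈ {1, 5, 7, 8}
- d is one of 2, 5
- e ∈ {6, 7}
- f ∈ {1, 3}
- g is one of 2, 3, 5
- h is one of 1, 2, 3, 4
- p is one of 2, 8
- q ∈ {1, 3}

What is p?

The 8 variables draw from only 8 values {1, 2, 3, 4, 5, 6, 7, 8}, so each is used; only h can be 4, hence h = 4.
The 7 still-open variables draw from only 7 values {1, 2, 3, 5, 6, 7, 8}, so each is used; only e can be 6, hence e = 6.
The 6 still-open variables together cover exactly {1, 2, 3, 5, 7, 8} — 6 values for 6 variables — and 7 appears only in c's list, so c = 7.
The 5 still-open variables together cover exactly {1, 2, 3, 5, 8} — 5 values for 5 variables — and 8 appears only in p's list, so p = 8.

8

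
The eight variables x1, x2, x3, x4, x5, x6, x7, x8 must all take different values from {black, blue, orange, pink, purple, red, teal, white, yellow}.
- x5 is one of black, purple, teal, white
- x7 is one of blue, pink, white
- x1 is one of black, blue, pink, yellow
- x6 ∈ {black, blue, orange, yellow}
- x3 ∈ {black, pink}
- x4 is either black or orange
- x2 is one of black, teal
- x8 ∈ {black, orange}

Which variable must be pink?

The 8 variables together cover exactly {black, blue, orange, pink, purple, teal, white, yellow} — 8 values for 8 variables — and purple appears only in x5's list, so x5 = purple.
Among the 7 still-open variables, teal fits only x2 (and all 7 values in {black, blue, orange, pink, teal, white, yellow} must be used), so x2 = teal.
Among the 6 still-open variables, white fits only x7 (and all 6 values in {black, blue, orange, pink, white, yellow} must be used), so x7 = white.
The 2 variables x4 and x8 are confined to {black, orange}, which locks those values in; drop them from x1, x3, x6.
So pink goes to x3.

x3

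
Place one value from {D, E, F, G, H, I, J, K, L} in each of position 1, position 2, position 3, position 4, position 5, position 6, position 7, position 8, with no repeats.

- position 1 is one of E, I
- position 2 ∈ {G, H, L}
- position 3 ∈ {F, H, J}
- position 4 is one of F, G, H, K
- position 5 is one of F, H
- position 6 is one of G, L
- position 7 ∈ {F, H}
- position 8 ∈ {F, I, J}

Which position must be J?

position 3

The 8 variables together cover exactly {E, F, G, H, I, J, K, L} — 8 values for 8 variables — and E appears only in position 1's list, so position 1 = E.
Among the 7 still-open variables, I fits only position 8 (and all 7 values in {F, G, H, I, J, K, L} must be used), so position 8 = I.
The 6 still-open variables draw from only 6 values {F, G, H, J, K, L}, so each is used; only position 3 can be J, hence position 3 = J.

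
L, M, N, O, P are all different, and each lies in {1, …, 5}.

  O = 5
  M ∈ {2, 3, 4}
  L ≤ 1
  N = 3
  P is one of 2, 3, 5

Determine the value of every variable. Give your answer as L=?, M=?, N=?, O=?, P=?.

L's domain is down to {1}, so L = 1.
N must be 3 (only option left). So M, P can't be 3.
That leaves O = 5. Remove 5 from P.
P has just one choice, so P = 2. Strike 2 from M.
M has just one choice, so M = 4.

L=1, M=4, N=3, O=5, P=2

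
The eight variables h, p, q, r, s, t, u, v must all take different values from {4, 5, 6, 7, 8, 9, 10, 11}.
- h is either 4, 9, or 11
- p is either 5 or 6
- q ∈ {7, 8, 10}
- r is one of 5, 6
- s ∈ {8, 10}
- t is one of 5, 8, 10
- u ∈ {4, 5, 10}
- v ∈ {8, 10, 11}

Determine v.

The 8 variables draw from only 8 values {4, 5, 6, 7, 8, 9, 10, 11}, so each is used; only q can be 7, hence q = 7.
Among the 7 still-open variables, 9 fits only h (and all 7 values in {4, 5, 6, 8, 9, 10, 11} must be used), so h = 9.
Among the 6 still-open variables, 4 fits only u (and all 6 values in {4, 5, 6, 8, 10, 11} must be used), so u = 4.
The 5 still-open variables draw from only 5 values {5, 6, 8, 10, 11}, so each is used; only v can be 11, hence v = 11.

11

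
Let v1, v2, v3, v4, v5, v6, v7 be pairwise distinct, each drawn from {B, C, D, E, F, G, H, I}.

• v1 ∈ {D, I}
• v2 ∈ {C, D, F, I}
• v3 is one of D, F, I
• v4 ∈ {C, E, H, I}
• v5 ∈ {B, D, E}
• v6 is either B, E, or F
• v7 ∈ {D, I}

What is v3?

Among the 7 variables, H fits only v4 (and all 7 values in {B, C, D, E, F, H, I} must be used), so v4 = H.
The 6 still-open variables draw from only 6 values {B, C, D, E, F, I}, so each is used; only v2 can be C, hence v2 = C.
v1 and v7 between them cover only {D, I} — a naked pair. Remove those values from v3, v5.
So v3 = F.

F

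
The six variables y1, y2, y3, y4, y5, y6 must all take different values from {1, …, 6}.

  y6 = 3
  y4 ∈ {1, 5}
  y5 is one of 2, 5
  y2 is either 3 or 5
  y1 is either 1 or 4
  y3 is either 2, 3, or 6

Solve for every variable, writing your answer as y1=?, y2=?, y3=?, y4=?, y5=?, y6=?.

y6 must be 3 (only option left). Strike 3 from y2, y3.
y2 must be 5 (only option left). Remove 5 from y4, y5.
That leaves y4 = 1. Remove 1 from y1.
y5 must be 2 (only option left). So y3 can't be 2.
y1 has just one choice, so y1 = 4.
y3 must be 6 (only option left).

y1=4, y2=5, y3=6, y4=1, y5=2, y6=3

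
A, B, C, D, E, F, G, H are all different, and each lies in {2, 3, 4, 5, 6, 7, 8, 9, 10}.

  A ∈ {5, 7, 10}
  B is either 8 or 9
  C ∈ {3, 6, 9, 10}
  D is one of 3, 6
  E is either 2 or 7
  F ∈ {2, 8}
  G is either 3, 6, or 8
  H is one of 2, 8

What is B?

9

Among the 8 variables, 5 fits only A (and all 8 values in {2, 3, 5, 6, 7, 8, 9, 10} must be used), so A = 5.
The 7 still-open variables draw from only 7 values {2, 3, 6, 7, 8, 9, 10}, so each is used; only E can be 7, hence E = 7.
The 6 still-open variables draw from only 6 values {2, 3, 6, 8, 9, 10}, so each is used; only C can be 10, hence C = 10.
The 5 still-open variables together cover exactly {2, 3, 6, 8, 9} — 5 values for 5 variables — and 9 appears only in B's list, so B = 9.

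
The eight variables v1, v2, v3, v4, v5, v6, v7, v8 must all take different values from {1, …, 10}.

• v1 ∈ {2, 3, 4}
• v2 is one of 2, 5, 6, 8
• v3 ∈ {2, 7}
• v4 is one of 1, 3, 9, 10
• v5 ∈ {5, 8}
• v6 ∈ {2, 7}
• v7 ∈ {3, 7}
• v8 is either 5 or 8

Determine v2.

v3 and v6 share exactly the 2 values {2, 7}; by pigeonhole those values go to them, so strike 2, 7 from v1, v2, v7.
v7 must be 3 (only option left). Remove 3 from v1, v4.
v1 has just one choice, so v1 = 4.
v5 and v8 between them cover only {5, 8} — a naked pair. Remove those values from v2.
So v2 = 6.

6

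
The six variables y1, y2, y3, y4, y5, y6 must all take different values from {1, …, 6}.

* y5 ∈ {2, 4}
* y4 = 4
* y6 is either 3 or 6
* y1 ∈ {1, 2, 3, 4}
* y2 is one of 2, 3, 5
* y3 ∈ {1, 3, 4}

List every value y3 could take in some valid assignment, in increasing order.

1, 3

y4 must be 4 (only option left). Remove 4 from y1, y3, y5.
y5 has just one choice, so y5 = 2. Remove 2 from y1, y2.
Among the 4 still-open variables, 5 fits only y2 (and all 4 values in {1, 3, 5, 6} must be used), so y2 = 5.
The 3 still-open variables draw from only 3 values {1, 3, 6}, so each is used; only y6 can be 6, hence y6 = 6.
No further eliminations apply; y3 can still be any of 1, 3.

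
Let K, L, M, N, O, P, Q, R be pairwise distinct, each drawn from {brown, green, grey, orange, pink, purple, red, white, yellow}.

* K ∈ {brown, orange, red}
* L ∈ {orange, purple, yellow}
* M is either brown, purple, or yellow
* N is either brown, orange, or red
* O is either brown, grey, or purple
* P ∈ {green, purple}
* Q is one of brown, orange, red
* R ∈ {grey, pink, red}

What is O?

The 8 variables draw from only 8 values {brown, green, grey, orange, pink, purple, red, yellow}, so each is used; only P can be green, hence P = green.
Among the 7 still-open variables, pink fits only R (and all 7 values in {brown, grey, orange, pink, purple, red, yellow} must be used), so R = pink.
The 6 still-open variables draw from only 6 values {brown, grey, orange, purple, red, yellow}, so each is used; only O can be grey, hence O = grey.

grey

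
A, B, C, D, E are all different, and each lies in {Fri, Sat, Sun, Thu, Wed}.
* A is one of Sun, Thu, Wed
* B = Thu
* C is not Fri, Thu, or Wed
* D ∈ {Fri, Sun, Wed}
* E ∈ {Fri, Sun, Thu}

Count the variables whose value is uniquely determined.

2

B must be Thu (only option left). Strike Thu from A, E.
Among the 4 still-open variables, Sat fits only C (and all 4 values in {Fri, Sat, Sun, Wed} must be used), so C = Sat.
Determined: B=Thu, C=Sat. The other variables each still have more than one consistent value. That makes 2.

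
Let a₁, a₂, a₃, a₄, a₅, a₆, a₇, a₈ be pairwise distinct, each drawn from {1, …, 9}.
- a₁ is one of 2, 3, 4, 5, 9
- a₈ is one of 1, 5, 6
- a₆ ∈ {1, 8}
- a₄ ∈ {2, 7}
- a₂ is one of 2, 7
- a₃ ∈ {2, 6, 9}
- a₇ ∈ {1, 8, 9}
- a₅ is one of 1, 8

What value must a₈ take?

5

The 2 variables a₂ and a₄ are confined to {2, 7}, which locks those values in; drop them from a₁, a₃.
a₅ and a₆ between them cover only {1, 8} — a naked pair. Remove those values from a₇, a₈.
a₇ must be 9 (only option left). Strike 9 from a₁, a₃.
a₃'s domain is down to {6}, so a₃ = 6. Strike 6 from a₈.
So a₈ = 5.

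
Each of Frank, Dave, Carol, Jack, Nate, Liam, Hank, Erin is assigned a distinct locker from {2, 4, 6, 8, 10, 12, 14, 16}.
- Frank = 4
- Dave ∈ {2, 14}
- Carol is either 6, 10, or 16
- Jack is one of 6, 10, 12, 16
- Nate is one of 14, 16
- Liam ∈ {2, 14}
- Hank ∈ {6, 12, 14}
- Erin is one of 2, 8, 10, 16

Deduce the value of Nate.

16

Frank's domain is down to {4}, so Frank = 4.
Among the 7 still-open variables, 8 fits only Erin (and all 7 values in {2, 6, 8, 10, 12, 14, 16} must be used), so Erin = 8.
Dave and Liam share exactly the 2 values {2, 14}; by pigeonhole those values go to them, so strike 2, 14 from Nate, Hank.
So Nate = 16.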